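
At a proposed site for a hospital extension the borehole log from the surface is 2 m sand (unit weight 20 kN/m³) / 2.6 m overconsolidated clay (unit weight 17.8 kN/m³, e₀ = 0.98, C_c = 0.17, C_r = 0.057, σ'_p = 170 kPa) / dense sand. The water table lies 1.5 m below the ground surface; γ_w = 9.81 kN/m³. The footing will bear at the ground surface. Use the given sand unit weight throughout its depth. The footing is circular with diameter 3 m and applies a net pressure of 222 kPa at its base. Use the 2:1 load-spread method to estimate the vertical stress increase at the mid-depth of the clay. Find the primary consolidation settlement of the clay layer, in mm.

Mid-depth of clay below the ground surface: z = 2 + 2.6/2 = 3.3 m.
Total vertical stress at mid-clay: σ_v = 20×2 + 17.8×1.3 = 63.14 kPa.
Pore pressure: u = 9.81×(3.3 − 1.5) = 17.658 kPa.
Initial effective stress: σ'_0 = σ_v − u = 63.14 − 17.658 = 45.482 kPa.
Stress increase at mid-clay by the 2:1 spreading method:
Δσ ≈ qD²/(D+z)² = 222×3²/(3+3.3)² = 50.34 kPa
Final effective stress: σ'_f = 45.482 + 50.34 = 95.822 kPa.
σ'_f = 95.822 ≤ σ'_p = 170 kPa, so the clay remains overconsolidated and only the recompression index applies:
S_c = C_r·H/(1+e₀)·log₁₀(σ'_f/σ'_0) = 0.057×2.6/1.98×log₁₀(95.822/45.482)
    = 0.074847 × 0.32363 = 0.02422 m

S_c ≈ 24.2 mm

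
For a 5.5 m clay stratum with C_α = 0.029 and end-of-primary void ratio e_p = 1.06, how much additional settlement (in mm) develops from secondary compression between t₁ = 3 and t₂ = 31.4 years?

S_s ≈ 79 mm

Secondary compression: S_s = C_α·H/(1+e_p)·log₁₀(t₂/t₁)
S_s = 0.029×5.5/(1+1.06)×log₁₀(31.4/3)
    = 0.07743 × 1.02 = 0.07896 m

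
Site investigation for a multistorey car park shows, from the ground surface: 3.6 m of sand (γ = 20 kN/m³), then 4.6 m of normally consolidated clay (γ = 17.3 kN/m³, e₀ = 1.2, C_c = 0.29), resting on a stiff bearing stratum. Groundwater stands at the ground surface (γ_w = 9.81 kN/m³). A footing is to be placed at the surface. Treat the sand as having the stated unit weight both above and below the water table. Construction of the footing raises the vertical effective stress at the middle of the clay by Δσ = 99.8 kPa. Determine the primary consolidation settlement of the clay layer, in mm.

S_c ≈ 276 mm

Mid-depth of clay below the ground surface: z = 3.6 + 4.6/2 = 5.9 m.
Total vertical stress at mid-clay: σ_v = 20×3.6 + 17.3×2.3 = 111.79 kPa.
Pore pressure: u = 9.81×(5.9 − 0) = 57.879 kPa.
Initial effective stress: σ'_0 = σ_v − u = 111.79 − 57.879 = 53.911 kPa.
Final effective stress: σ'_f = σ'_0 + Δσ = 53.911 + 99.8 = 153.71 kPa.
Normally consolidated clay, so the full stress increment lies on the virgin compression line:
S_c = C_c·H/(1+e₀)·log₁₀(σ'_f/σ'_0) = 0.29×4.6/(1+1.2)×log₁₀(153.71/53.911)
    = 0.60636 × 0.45502 = 0.2759 m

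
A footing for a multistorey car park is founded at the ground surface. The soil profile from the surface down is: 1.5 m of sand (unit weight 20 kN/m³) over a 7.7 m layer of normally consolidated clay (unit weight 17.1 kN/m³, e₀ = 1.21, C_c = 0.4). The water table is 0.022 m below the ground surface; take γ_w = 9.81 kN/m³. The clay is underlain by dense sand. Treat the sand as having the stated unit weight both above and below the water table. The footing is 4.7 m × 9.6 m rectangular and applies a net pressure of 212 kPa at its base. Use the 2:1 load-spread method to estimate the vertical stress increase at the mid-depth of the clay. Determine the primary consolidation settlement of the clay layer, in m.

Mid-depth of clay below the ground surface: z = 1.5 + 7.7/2 = 5.35 m.
Total vertical stress at mid-clay: σ_v = 20×1.5 + 17.1×3.85 = 95.835 kPa.
Pore pressure: u = 9.81×(5.35 − 0.022) = 52.268 kPa.
Initial effective stress: σ'_0 = σ_v − u = 95.835 − 52.268 = 43.567 kPa.
Stress increase at mid-clay by the 2:1 spreading method:
Δσ = qBL/((B+z)(L+z)) = 212×4.7×9.6/((4.7+5.35)(9.6+5.35)) = 63.665 kPa
Final effective stress: σ'_f = σ'_0 + Δσ = 43.567 + 63.665 = 107.23 kPa.
Normally consolidated clay, so the full stress increment lies on the virgin compression line:
S_c = C_c·H/(1+e₀)·log₁₀(σ'_f/σ'_0) = 0.4×7.7/(1+1.21)×log₁₀(107.23/43.567)
    = 1.3937 × 0.39116 = 0.5452 m

S_c ≈ 0.545 m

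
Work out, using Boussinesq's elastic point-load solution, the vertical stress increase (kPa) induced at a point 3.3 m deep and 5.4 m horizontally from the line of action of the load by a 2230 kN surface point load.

Boussinesq vertical stress below a point load on an elastic half-space:
Δσ_z = 3P/(2πz²) · [1 + (r/z)²]^(−5/2)
r/z = 5.4/3.3 = 1.6364; [1+(r/z)²]^(−5/2) = 0.038553.
Δσ_z = 3×2230/(2π×3.3²) × 0.038553 = 97.773 × 0.038553 = 3.769 kPa

Δσ_z ≈ 3.77 kPa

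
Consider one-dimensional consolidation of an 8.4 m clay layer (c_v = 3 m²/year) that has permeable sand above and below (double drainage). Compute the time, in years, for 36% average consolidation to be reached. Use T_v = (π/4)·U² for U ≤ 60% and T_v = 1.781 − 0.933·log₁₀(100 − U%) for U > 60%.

Drainage path length: H_d = H/2 = 4.2 m (double drainage).
U ≤ 60%: T_v = (π/4)·U² = (π/4)×0.36² = 0.10179.
t = T_v·H_d²/c_v = 0.10179×4.2²/3 = 0.5985 years.

t ≈ 0.599 years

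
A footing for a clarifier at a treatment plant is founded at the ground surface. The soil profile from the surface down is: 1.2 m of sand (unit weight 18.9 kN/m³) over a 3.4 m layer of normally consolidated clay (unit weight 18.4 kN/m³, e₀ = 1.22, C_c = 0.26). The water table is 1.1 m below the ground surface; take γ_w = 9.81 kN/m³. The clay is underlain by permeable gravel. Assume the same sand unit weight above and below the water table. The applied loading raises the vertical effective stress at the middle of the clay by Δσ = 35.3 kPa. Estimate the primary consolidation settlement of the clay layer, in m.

S_c ≈ 0.117 m

Mid-depth of clay below the ground surface: z = 1.2 + 3.4/2 = 2.9 m.
Total vertical stress at mid-clay: σ_v = 18.9×1.2 + 18.4×1.7 = 53.96 kPa.
Pore pressure: u = 9.81×(2.9 − 1.1) = 17.658 kPa.
Initial effective stress: σ'_0 = σ_v − u = 53.96 − 17.658 = 36.302 kPa.
Final effective stress: σ'_f = σ'_0 + Δσ = 36.302 + 35.3 = 71.602 kPa.
Normally consolidated clay, so the full stress increment lies on the virgin compression line:
S_c = C_c·H/(1+e₀)·log₁₀(σ'_f/σ'_0) = 0.26×3.4/(1+1.22)×log₁₀(71.602/36.302)
    = 0.3982 × 0.29499 = 0.1175 m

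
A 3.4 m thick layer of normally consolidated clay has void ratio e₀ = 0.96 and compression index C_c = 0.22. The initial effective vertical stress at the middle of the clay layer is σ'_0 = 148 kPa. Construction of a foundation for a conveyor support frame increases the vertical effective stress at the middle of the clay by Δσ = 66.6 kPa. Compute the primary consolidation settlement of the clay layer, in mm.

Final effective stress: σ'_f = σ'_0 + Δσ = 148 + 66.6 = 214.6 kPa.
Normally consolidated clay, so the full stress increment lies on the virgin compression line:
S_c = C_c·H/(1+e₀)·log₁₀(σ'_f/σ'_0) = 0.22×3.4/(1+0.96)×log₁₀(214.6/148)
    = 0.38163 × 0.16137 = 0.06158 m

S_c ≈ 61.6 mm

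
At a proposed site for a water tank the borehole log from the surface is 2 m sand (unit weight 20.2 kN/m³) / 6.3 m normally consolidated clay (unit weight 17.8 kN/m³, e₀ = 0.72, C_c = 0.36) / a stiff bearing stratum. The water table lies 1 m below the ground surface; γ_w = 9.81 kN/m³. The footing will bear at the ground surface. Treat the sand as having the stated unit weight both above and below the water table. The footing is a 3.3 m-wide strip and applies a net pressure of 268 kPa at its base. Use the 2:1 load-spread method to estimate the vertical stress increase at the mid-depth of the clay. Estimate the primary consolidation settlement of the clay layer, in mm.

S_c ≈ 605 mm

Mid-depth of clay below the ground surface: z = 2 + 6.3/2 = 5.15 m.
Total vertical stress at mid-clay: σ_v = 20.2×2 + 17.8×3.15 = 96.47 kPa.
Pore pressure: u = 9.81×(5.15 − 1) = 40.712 kPa.
Initial effective stress: σ'_0 = σ_v − u = 96.47 − 40.712 = 55.758 kPa.
Stress increase at mid-clay by the 2:1 spreading method:
Δσ = qB/(B+z) = 268×3.3/(3.3+5.15) = 104.66 kPa
Final effective stress: σ'_f = σ'_0 + Δσ = 55.758 + 104.66 = 160.42 kPa.
Normally consolidated clay, so the full stress increment lies on the virgin compression line:
S_c = C_c·H/(1+e₀)·log₁₀(σ'_f/σ'_0) = 0.36×6.3/(1+0.72)×log₁₀(160.42/55.758)
    = 1.3186 × 0.45895 = 0.6052 m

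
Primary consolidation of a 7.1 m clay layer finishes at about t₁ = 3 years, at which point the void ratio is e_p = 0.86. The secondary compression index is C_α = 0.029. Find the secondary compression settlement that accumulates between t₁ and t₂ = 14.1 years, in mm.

S_s ≈ 74.4 mm

Secondary compression: S_s = C_α·H/(1+e_p)·log₁₀(t₂/t₁)
S_s = 0.029×7.1/(1+0.86)×log₁₀(14.1/3)
    = 0.1107 × 0.6721 = 0.0744 m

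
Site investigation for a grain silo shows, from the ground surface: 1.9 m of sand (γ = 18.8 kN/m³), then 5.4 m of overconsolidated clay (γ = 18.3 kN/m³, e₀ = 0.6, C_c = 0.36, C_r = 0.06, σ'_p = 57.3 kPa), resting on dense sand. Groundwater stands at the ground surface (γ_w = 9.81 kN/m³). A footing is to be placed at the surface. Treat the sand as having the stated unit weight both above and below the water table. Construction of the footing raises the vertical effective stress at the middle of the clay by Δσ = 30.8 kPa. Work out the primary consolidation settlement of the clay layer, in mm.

Mid-depth of clay below the ground surface: z = 1.9 + 5.4/2 = 4.6 m.
Total vertical stress at mid-clay: σ_v = 18.8×1.9 + 18.3×2.7 = 85.13 kPa.
Pore pressure: u = 9.81×(4.6 − 0) = 45.126 kPa.
Initial effective stress: σ'_0 = σ_v − u = 85.13 − 45.126 = 40.004 kPa.
Final effective stress: σ'_f = 40.004 + 30.8 = 70.804 kPa.
σ'_f = 70.804 > σ'_p = 57.3 kPa, so the stress path crosses the preconsolidation pressure — recompression up to σ'_p, then virgin compression beyond:
S_c = H/(1+e₀)·[C_r·log₁₀(σ'_p/σ'_0) + C_c·log₁₀(σ'_f/σ'_p)]
    = 5.4/1.6 × [0.06×log₁₀(57.3/40.004) + 0.36×log₁₀(70.804/57.3)]
    = 3.375 × [0.0093631 + 0.033085] = 0.1433 m

S_c ≈ 143 mm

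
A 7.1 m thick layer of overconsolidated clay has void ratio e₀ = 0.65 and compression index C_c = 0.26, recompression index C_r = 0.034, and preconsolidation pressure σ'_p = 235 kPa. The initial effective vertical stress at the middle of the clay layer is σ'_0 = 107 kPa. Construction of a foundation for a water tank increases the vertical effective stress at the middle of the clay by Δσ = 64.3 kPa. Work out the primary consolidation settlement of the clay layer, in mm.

Final effective stress: σ'_f = 107 + 64.3 = 171.3 kPa.
σ'_f = 171.3 ≤ σ'_p = 235 kPa, so the clay remains overconsolidated and only the recompression index applies:
S_c = C_r·H/(1+e₀)·log₁₀(σ'_f/σ'_0) = 0.034×7.1/1.65×log₁₀(171.3/107)
    = 0.1463 × 0.20437 = 0.0299 m

S_c ≈ 29.9 mm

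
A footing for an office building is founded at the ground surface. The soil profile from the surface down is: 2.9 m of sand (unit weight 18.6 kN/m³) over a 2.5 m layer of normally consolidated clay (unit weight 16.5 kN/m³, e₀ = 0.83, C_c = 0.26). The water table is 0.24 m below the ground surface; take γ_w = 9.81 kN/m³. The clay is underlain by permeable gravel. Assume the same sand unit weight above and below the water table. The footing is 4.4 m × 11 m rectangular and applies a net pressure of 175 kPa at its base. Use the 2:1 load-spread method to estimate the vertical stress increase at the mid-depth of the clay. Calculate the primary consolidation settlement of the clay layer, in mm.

S_c ≈ 159 mm

Mid-depth of clay below the ground surface: z = 2.9 + 2.5/2 = 4.15 m.
Total vertical stress at mid-clay: σ_v = 18.6×2.9 + 16.5×1.25 = 74.565 kPa.
Pore pressure: u = 9.81×(4.15 − 0.24) = 38.357 kPa.
Initial effective stress: σ'_0 = σ_v − u = 74.565 − 38.357 = 36.208 kPa.
Stress increase at mid-clay by the 2:1 spreading method:
Δσ = qBL/((B+z)(L+z)) = 175×4.4×11/((4.4+4.15)(11+4.15)) = 65.389 kPa
Final effective stress: σ'_f = σ'_0 + Δσ = 36.208 + 65.389 = 101.6 kPa.
Normally consolidated clay, so the full stress increment lies on the virgin compression line:
S_c = C_c·H/(1+e₀)·log₁₀(σ'_f/σ'_0) = 0.26×2.5/(1+0.83)×log₁₀(101.6/36.208)
    = 0.35519 × 0.44809 = 0.1592 m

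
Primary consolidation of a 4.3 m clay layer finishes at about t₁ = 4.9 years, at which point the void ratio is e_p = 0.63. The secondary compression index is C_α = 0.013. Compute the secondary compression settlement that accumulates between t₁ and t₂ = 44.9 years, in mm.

S_s ≈ 33 mm

Secondary compression: S_s = C_α·H/(1+e_p)·log₁₀(t₂/t₁)
S_s = 0.013×4.3/(1+0.63)×log₁₀(44.9/4.9)
    = 0.03429 × 0.9621 = 0.03299 m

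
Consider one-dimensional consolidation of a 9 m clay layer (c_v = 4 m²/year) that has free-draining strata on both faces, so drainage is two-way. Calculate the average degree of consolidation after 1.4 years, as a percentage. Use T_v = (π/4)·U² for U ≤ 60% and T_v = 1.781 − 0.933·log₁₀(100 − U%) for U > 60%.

Drainage path length: H_d = H/2 = 4.5 m (double drainage).
T_v = c_v·t/H_d² = 4×1.4/4.5² = 0.27654.
T_v = 0.27654 corresponds to the U ≤ 60% branch:
U = √(4T_v/π) = 0.5934

U ≈ 59.3 %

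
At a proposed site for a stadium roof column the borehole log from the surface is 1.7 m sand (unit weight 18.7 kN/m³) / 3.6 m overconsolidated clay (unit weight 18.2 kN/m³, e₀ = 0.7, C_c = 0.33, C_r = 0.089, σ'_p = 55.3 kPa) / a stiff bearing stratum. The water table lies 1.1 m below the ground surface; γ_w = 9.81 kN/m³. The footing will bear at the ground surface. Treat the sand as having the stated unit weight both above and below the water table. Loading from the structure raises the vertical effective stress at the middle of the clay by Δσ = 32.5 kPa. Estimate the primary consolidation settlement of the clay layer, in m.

S_c ≈ 0.111 m

Mid-depth of clay below the ground surface: z = 1.7 + 3.6/2 = 3.5 m.
Total vertical stress at mid-clay: σ_v = 18.7×1.7 + 18.2×1.8 = 64.55 kPa.
Pore pressure: u = 9.81×(3.5 − 1.1) = 23.544 kPa.
Initial effective stress: σ'_0 = σ_v − u = 64.55 − 23.544 = 41.006 kPa.
Final effective stress: σ'_f = 41.006 + 32.5 = 73.506 kPa.
σ'_f = 73.506 > σ'_p = 55.3 kPa, so the stress path crosses the preconsolidation pressure — recompression up to σ'_p, then virgin compression beyond:
S_c = H/(1+e₀)·[C_r·log₁₀(σ'_p/σ'_0) + C_c·log₁₀(σ'_f/σ'_p)]
    = 3.6/1.7 × [0.089×log₁₀(55.3/41.006) + 0.33×log₁₀(73.506/55.3)]
    = 2.1176 × [0.011559 + 0.040787] = 0.1108 m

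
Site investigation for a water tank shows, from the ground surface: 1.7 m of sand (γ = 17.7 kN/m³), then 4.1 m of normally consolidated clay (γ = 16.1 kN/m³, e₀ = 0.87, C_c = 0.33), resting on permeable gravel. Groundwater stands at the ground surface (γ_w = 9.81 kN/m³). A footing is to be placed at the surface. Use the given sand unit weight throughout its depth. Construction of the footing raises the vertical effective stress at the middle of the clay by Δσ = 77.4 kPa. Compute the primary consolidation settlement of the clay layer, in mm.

S_c ≈ 431 mm

Mid-depth of clay below the ground surface: z = 1.7 + 4.1/2 = 3.75 m.
Total vertical stress at mid-clay: σ_v = 17.7×1.7 + 16.1×2.05 = 63.095 kPa.
Pore pressure: u = 9.81×(3.75 − 0) = 36.788 kPa.
Initial effective stress: σ'_0 = σ_v − u = 63.095 − 36.788 = 26.307 kPa.
Final effective stress: σ'_f = σ'_0 + Δσ = 26.307 + 77.4 = 103.71 kPa.
Normally consolidated clay, so the full stress increment lies on the virgin compression line:
S_c = C_c·H/(1+e₀)·log₁₀(σ'_f/σ'_0) = 0.33×4.1/(1+0.87)×log₁₀(103.71/26.307)
    = 0.72353 × 0.59575 = 0.431 m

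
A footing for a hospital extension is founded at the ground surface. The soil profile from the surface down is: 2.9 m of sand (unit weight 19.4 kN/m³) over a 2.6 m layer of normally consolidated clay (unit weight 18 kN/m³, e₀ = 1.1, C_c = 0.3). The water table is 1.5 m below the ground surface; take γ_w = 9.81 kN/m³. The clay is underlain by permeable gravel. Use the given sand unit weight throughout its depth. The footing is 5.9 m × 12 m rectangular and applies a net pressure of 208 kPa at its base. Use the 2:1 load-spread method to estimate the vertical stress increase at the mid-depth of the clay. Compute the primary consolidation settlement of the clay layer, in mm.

S_c ≈ 160 mm

Mid-depth of clay below the ground surface: z = 2.9 + 2.6/2 = 4.2 m.
Total vertical stress at mid-clay: σ_v = 19.4×2.9 + 18×1.3 = 79.66 kPa.
Pore pressure: u = 9.81×(4.2 − 1.5) = 26.487 kPa.
Initial effective stress: σ'_0 = σ_v − u = 79.66 − 26.487 = 53.173 kPa.
Stress increase at mid-clay by the 2:1 spreading method:
Δσ = qBL/((B+z)(L+z)) = 208×5.9×12/((5.9+4.2)(12+4.2)) = 90.004 kPa
Final effective stress: σ'_f = σ'_0 + Δσ = 53.173 + 90.004 = 143.18 kPa.
Normally consolidated clay, so the full stress increment lies on the virgin compression line:
S_c = C_c·H/(1+e₀)·log₁₀(σ'_f/σ'_0) = 0.3×2.6/(1+1.1)×log₁₀(143.18/53.173)
    = 0.37143 × 0.43019 = 0.1598 m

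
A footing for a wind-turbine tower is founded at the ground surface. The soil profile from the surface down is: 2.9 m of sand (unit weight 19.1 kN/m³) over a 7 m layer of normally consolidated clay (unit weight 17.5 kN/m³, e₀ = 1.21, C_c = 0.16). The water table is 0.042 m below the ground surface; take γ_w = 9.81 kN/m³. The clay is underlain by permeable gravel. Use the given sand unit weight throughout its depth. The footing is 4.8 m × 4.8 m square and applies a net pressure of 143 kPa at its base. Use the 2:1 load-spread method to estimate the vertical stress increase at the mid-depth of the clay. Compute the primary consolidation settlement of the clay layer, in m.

S_c ≈ 0.0869 m

Mid-depth of clay below the ground surface: z = 2.9 + 7/2 = 6.4 m.
Total vertical stress at mid-clay: σ_v = 19.1×2.9 + 17.5×3.5 = 116.64 kPa.
Pore pressure: u = 9.81×(6.4 − 0.042) = 62.372 kPa.
Initial effective stress: σ'_0 = σ_v − u = 116.64 − 62.372 = 54.268 kPa.
Stress increase at mid-clay by the 2:1 spreading method:
Δσ = qBL/((B+z)(L+z)) = 143×4.8×4.8/((4.8+6.4)(4.8+6.4)) = 26.265 kPa
Final effective stress: σ'_f = σ'_0 + Δσ = 54.268 + 26.265 = 80.533 kPa.
Normally consolidated clay, so the full stress increment lies on the virgin compression line:
S_c = C_c·H/(1+e₀)·log₁₀(σ'_f/σ'_0) = 0.16×7/(1+1.21)×log₁₀(80.533/54.268)
    = 0.50679 × 0.17143 = 0.08688 m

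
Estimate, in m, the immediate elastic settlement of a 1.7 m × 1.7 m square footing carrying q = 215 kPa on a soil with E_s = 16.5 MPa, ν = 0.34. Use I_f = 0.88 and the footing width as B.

S_e ≈ 0.0172 m

Immediate (elastic) settlement: S_e = q·B·(1−ν²)/E_s · I_f.
E_s = 16.5 MPa = 16500 kPa.
S_e = 215 × 1.7 × (1 − 0.34²) / 16500 × 0.88
    = 215 × 1.7 × 0.8844 / 16500 × 0.88
    = 0.01724 m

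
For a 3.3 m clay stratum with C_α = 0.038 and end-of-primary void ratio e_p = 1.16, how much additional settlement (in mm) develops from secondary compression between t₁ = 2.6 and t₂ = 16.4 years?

S_s ≈ 46.4 mm

Secondary compression: S_s = C_α·H/(1+e_p)·log₁₀(t₂/t₁)
S_s = 0.038×3.3/(1+1.16)×log₁₀(16.4/2.6)
    = 0.05806 × 0.7999 = 0.04644 m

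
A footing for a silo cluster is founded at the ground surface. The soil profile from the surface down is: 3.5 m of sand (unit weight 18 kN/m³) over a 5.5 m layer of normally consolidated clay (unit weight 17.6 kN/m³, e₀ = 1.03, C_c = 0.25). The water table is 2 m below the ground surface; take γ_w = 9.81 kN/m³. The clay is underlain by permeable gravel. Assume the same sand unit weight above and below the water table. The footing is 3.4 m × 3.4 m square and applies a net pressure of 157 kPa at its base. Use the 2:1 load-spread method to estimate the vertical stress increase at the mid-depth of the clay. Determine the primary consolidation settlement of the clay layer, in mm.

S_c ≈ 72.5 mm

Mid-depth of clay below the ground surface: z = 3.5 + 5.5/2 = 6.25 m.
Total vertical stress at mid-clay: σ_v = 18×3.5 + 17.6×2.75 = 111.4 kPa.
Pore pressure: u = 9.81×(6.25 − 2) = 41.693 kPa.
Initial effective stress: σ'_0 = σ_v − u = 111.4 − 41.693 = 69.707 kPa.
Stress increase at mid-clay by the 2:1 spreading method:
Δσ = qBL/((B+z)(L+z)) = 157×3.4×3.4/((3.4+6.25)(3.4+6.25)) = 19.49 kPa
Final effective stress: σ'_f = σ'_0 + Δσ = 69.707 + 19.49 = 89.197 kPa.
Normally consolidated clay, so the full stress increment lies on the virgin compression line:
S_c = C_c·H/(1+e₀)·log₁₀(σ'_f/σ'_0) = 0.25×5.5/(1+1.03)×log₁₀(89.197/69.707)
    = 0.67734 × 0.10707 = 0.07252 m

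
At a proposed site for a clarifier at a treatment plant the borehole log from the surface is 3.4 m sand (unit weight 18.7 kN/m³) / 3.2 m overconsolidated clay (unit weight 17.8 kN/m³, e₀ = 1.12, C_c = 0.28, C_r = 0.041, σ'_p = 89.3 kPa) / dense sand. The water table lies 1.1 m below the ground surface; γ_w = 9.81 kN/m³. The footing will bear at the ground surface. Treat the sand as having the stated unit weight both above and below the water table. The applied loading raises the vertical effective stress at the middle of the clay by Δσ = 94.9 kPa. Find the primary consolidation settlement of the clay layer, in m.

S_c ≈ 0.107 m

Mid-depth of clay below the ground surface: z = 3.4 + 3.2/2 = 5 m.
Total vertical stress at mid-clay: σ_v = 18.7×3.4 + 17.8×1.6 = 92.06 kPa.
Pore pressure: u = 9.81×(5 − 1.1) = 38.259 kPa.
Initial effective stress: σ'_0 = σ_v − u = 92.06 − 38.259 = 53.801 kPa.
Final effective stress: σ'_f = 53.801 + 94.9 = 148.7 kPa.
σ'_f = 148.7 > σ'_p = 89.3 kPa, so the stress path crosses the preconsolidation pressure — recompression up to σ'_p, then virgin compression beyond:
S_c = H/(1+e₀)·[C_r·log₁₀(σ'_p/σ'_0) + C_c·log₁₀(σ'_f/σ'_p)]
    = 3.2/2.12 × [0.041×log₁₀(89.3/53.801) + 0.28×log₁₀(148.7/89.3)]
    = 1.5094 × [0.0090225 + 0.062009] = 0.1072 m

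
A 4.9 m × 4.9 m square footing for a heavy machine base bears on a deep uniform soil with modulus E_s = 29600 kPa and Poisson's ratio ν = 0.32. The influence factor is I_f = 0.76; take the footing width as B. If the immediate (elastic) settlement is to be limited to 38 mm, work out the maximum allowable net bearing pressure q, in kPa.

S_e = q·B·(1−ν²)/E_s · I_f  ⇒  q = S_e·E_s / (B·(1−ν²)·I_f).
q = 0.038 × 29600 / (4.9 × 0.8976 × 0.76) = 336.5 kPa

q ≈ 336 kPa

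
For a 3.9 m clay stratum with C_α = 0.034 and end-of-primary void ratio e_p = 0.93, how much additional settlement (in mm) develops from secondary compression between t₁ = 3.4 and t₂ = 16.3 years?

Secondary compression: S_s = C_α·H/(1+e_p)·log₁₀(t₂/t₁)
S_s = 0.034×3.9/(1+0.93)×log₁₀(16.3/3.4)
    = 0.0687 × 0.6807 = 0.04677 m

S_s ≈ 46.8 mm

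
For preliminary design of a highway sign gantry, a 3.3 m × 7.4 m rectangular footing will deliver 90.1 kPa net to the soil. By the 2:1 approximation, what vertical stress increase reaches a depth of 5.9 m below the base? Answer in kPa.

By the 2:1 method the load spreads at 1 horizontal : 2 vertical, so at depth z the loaded area has grown by z in each plan dimension:
Δσ = qBL/((B+z)(L+z)) = 90.1×3.3×7.4/((3.3+5.9)(7.4+5.9)) = 17.982 kPa

Δσ_z ≈ 18 kPa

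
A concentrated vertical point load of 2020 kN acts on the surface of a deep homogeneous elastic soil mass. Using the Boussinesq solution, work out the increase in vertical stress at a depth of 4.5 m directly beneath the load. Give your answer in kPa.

Δσ_z ≈ 47.6 kPa

Boussinesq vertical stress below a point load on an elastic half-space:
Δσ_z = 3P/(2πz²) · [1 + (r/z)²]^(−5/2)
r/z = 0/4.5 = 0; [1+(r/z)²]^(−5/2) = 1.
Δσ_z = 3×2020/(2π×4.5²) × 1 = 47.629 × 1 = 47.63 kPa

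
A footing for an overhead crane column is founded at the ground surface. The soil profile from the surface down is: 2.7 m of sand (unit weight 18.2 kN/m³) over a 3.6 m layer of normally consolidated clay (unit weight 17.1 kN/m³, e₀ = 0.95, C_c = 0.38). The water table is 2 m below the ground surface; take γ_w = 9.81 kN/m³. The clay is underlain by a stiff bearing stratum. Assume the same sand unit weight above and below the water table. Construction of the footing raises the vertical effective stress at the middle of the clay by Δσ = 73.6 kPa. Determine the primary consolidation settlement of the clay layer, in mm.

S_c ≈ 258 mm

Mid-depth of clay below the ground surface: z = 2.7 + 3.6/2 = 4.5 m.
Total vertical stress at mid-clay: σ_v = 18.2×2.7 + 17.1×1.8 = 79.92 kPa.
Pore pressure: u = 9.81×(4.5 − 2) = 24.525 kPa.
Initial effective stress: σ'_0 = σ_v − u = 79.92 − 24.525 = 55.395 kPa.
Final effective stress: σ'_f = σ'_0 + Δσ = 55.395 + 73.6 = 129 kPa.
Normally consolidated clay, so the full stress increment lies on the virgin compression line:
S_c = C_c·H/(1+e₀)·log₁₀(σ'_f/σ'_0) = 0.38×3.6/(1+0.95)×log₁₀(129/55.395)
    = 0.70154 × 0.36712 = 0.2575 m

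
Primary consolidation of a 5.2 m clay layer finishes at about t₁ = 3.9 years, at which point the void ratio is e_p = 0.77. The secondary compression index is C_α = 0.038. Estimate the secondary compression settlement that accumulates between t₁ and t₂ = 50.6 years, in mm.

Secondary compression: S_s = C_α·H/(1+e_p)·log₁₀(t₂/t₁)
S_s = 0.038×5.2/(1+0.77)×log₁₀(50.6/3.9)
    = 0.1116 × 1.113 = 0.1243 m

S_s ≈ 124 mm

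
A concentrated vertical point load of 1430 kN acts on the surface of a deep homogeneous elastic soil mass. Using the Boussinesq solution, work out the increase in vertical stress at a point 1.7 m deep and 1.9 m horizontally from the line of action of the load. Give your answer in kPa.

Δσ_z ≈ 31.1 kPa

Boussinesq vertical stress below a point load on an elastic half-space:
Δσ_z = 3P/(2πz²) · [1 + (r/z)²]^(−5/2)
r/z = 1.9/1.7 = 1.1176; [1+(r/z)²]^(−5/2) = 0.13181.
Δσ_z = 3×1430/(2π×1.7²) × 0.13181 = 236.25 × 0.13181 = 31.14 kPa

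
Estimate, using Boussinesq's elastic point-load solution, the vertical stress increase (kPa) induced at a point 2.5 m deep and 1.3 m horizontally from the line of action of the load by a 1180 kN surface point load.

Boussinesq vertical stress below a point load on an elastic half-space:
Δσ_z = 3P/(2πz²) · [1 + (r/z)²]^(−5/2)
r/z = 1.3/2.5 = 0.52; [1+(r/z)²]^(−5/2) = 0.54973.
Δσ_z = 3×1180/(2π×2.5²) × 0.54973 = 90.145 × 0.54973 = 49.56 kPa

Δσ_z ≈ 49.6 kPa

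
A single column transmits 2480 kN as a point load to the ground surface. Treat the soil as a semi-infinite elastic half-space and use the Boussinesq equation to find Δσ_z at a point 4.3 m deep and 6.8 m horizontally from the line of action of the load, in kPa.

Boussinesq vertical stress below a point load on an elastic half-space:
Δσ_z = 3P/(2πz²) · [1 + (r/z)²]^(−5/2)
r/z = 6.8/4.3 = 1.5814; [1+(r/z)²]^(−5/2) = 0.043609.
Δσ_z = 3×2480/(2π×4.3²) × 0.043609 = 64.041 × 0.043609 = 2.793 kPa

Δσ_z ≈ 2.79 kPa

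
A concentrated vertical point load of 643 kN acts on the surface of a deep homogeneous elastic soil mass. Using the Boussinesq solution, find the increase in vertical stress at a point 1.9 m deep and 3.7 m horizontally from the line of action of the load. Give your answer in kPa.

Δσ_z ≈ 1.69 kPa

Boussinesq vertical stress below a point load on an elastic half-space:
Δσ_z = 3P/(2πz²) · [1 + (r/z)²]^(−5/2)
r/z = 3.7/1.9 = 1.9474; [1+(r/z)²]^(−5/2) = 0.019891.
Δσ_z = 3×643/(2π×1.9²) × 0.019891 = 85.044 × 0.019891 = 1.692 kPa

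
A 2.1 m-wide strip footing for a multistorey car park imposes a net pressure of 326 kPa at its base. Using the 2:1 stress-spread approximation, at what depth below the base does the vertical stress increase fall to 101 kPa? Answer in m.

2:1 spreading — at depth z the loaded area has grown by z in each plan dimension:
qB/(B+z) = Δσ_z ⇒ z = qB/Δσ_z − B = 326×2.1/101 − 2.1 = 4.678 m

z ≈ 4.68 m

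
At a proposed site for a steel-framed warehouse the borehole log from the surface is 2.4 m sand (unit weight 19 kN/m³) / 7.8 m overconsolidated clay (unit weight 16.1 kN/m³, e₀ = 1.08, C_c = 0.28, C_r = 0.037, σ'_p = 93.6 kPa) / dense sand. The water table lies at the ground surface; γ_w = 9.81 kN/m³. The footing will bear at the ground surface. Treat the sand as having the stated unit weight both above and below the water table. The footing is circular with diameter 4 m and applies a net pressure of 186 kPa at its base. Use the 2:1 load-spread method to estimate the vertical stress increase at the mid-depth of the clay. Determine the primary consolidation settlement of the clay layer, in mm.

S_c ≈ 28.4 mm

Mid-depth of clay below the ground surface: z = 2.4 + 7.8/2 = 6.3 m.
Total vertical stress at mid-clay: σ_v = 19×2.4 + 16.1×3.9 = 108.39 kPa.
Pore pressure: u = 9.81×(6.3 − 0) = 61.803 kPa.
Initial effective stress: σ'_0 = σ_v − u = 108.39 − 61.803 = 46.587 kPa.
Stress increase at mid-clay by the 2:1 spreading method:
Δσ ≈ qD²/(D+z)² = 186×4²/(4+6.3)² = 28.052 kPa
Final effective stress: σ'_f = 46.587 + 28.052 = 74.639 kPa.
σ'_f = 74.639 ≤ σ'_p = 93.6 kPa, so the clay remains overconsolidated and only the recompression index applies:
S_c = C_r·H/(1+e₀)·log₁₀(σ'_f/σ'_0) = 0.037×7.8/2.08×log₁₀(74.639/46.587)
    = 0.13875 × 0.2047 = 0.0284 m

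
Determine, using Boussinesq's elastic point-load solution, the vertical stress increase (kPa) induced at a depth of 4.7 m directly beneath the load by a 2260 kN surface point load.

Δσ_z ≈ 48.8 kPa

Boussinesq vertical stress below a point load on an elastic half-space:
Δσ_z = 3P/(2πz²) · [1 + (r/z)²]^(−5/2)
r/z = 0/4.7 = 0; [1+(r/z)²]^(−5/2) = 1.
Δσ_z = 3×2260/(2π×4.7²) × 1 = 48.849 × 1 = 48.85 kPa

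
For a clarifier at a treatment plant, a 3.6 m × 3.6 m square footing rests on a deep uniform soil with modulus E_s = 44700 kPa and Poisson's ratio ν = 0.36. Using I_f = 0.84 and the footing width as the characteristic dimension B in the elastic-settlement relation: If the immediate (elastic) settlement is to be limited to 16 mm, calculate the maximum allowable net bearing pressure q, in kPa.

q ≈ 272 kPa

S_e = q·B·(1−ν²)/E_s · I_f  ⇒  q = S_e·E_s / (B·(1−ν²)·I_f).
q = 0.016 × 44700 / (3.6 × 0.8704 × 0.84) = 271.7 kPa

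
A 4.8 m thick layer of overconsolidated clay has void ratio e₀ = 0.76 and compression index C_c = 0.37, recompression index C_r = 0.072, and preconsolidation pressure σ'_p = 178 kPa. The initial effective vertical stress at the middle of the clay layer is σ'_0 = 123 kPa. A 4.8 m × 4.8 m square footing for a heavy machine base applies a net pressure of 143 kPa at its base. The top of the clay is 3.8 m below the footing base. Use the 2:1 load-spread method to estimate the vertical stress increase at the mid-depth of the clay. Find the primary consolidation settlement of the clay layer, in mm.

Mid-depth of clay below the footing base: z = 3.8 + 4.8/2 = 6.2 m.
Stress increase at mid-clay by the 2:1 spreading method:
Δσ = qBL/((B+z)(L+z)) = 143×4.8×4.8/((4.8+6.2)(4.8+6.2)) = 27.229 kPa
Final effective stress: σ'_f = 123 + 27.229 = 150.23 kPa.
σ'_f = 150.23 ≤ σ'_p = 178 kPa, so the clay remains overconsolidated and only the recompression index applies:
S_c = C_r·H/(1+e₀)·log₁₀(σ'_f/σ'_0) = 0.072×4.8/1.76×log₁₀(150.23/123)
    = 0.19637 × 0.086852 = 0.01705 m

S_c ≈ 17.1 mm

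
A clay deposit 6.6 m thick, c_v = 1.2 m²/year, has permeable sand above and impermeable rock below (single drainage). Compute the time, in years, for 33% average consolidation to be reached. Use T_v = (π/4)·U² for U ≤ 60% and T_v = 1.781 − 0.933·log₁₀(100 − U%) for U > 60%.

t ≈ 3.1 years

Drainage path length: H_d = H = 6.6 m (single drainage).
U ≤ 60%: T_v = (π/4)·U² = (π/4)×0.33² = 0.08553.
t = T_v·H_d²/c_v = 0.08553×6.6²/1.2 = 3.105 years.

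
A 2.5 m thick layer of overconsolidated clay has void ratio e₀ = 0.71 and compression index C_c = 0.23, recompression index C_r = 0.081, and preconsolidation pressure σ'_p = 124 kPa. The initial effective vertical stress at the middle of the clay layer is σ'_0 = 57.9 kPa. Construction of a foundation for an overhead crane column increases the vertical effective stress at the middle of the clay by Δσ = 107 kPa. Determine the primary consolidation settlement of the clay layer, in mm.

S_c ≈ 80.8 mm

Final effective stress: σ'_f = 57.9 + 107 = 164.9 kPa.
σ'_f = 164.9 > σ'_p = 124 kPa, so the stress path crosses the preconsolidation pressure — recompression up to σ'_p, then virgin compression beyond:
S_c = H/(1+e₀)·[C_r·log₁₀(σ'_p/σ'_0) + C_c·log₁₀(σ'_f/σ'_p)]
    = 2.5/1.71 × [0.081×log₁₀(124/57.9) + 0.23×log₁₀(164.9/124)]
    = 1.462 × [0.02679 + 0.028474] = 0.0808 m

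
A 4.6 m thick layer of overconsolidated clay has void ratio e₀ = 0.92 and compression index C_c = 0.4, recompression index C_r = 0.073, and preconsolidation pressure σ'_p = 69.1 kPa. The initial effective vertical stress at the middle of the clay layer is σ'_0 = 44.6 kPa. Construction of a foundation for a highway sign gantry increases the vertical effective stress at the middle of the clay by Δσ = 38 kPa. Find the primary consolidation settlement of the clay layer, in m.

Final effective stress: σ'_f = 44.6 + 38 = 82.6 kPa.
σ'_f = 82.6 > σ'_p = 69.1 kPa, so the stress path crosses the preconsolidation pressure — recompression up to σ'_p, then virgin compression beyond:
S_c = H/(1+e₀)·[C_r·log₁₀(σ'_p/σ'_0) + C_c·log₁₀(σ'_f/σ'_p)]
    = 4.6/1.92 × [0.073×log₁₀(69.1/44.6) + 0.4×log₁₀(82.6/69.1)]
    = 2.3958 × [0.01388 + 0.031001] = 0.1075 m

S_c ≈ 0.108 m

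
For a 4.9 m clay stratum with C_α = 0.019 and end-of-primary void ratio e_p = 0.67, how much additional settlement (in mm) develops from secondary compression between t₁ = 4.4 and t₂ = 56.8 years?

Secondary compression: S_s = C_α·H/(1+e_p)·log₁₀(t₂/t₁)
S_s = 0.019×4.9/(1+0.67)×log₁₀(56.8/4.4)
    = 0.05575 × 1.111 = 0.06193 m

S_s ≈ 61.9 mm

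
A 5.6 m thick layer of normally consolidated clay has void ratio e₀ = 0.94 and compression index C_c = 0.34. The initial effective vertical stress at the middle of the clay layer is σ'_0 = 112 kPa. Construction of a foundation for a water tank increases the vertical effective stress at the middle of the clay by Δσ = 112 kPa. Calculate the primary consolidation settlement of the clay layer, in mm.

Final effective stress: σ'_f = σ'_0 + Δσ = 112 + 112 = 224 kPa.
Normally consolidated clay, so the full stress increment lies on the virgin compression line:
S_c = C_c·H/(1+e₀)·log₁₀(σ'_f/σ'_0) = 0.34×5.6/(1+0.94)×log₁₀(224/112)
    = 0.98144 × 0.30103 = 0.2954 m

S_c ≈ 295 mm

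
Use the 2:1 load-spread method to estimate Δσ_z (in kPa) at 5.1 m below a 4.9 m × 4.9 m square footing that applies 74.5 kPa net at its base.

By the 2:1 method the load spreads at 1 horizontal : 2 vertical, so at depth z the loaded area has grown by z in each plan dimension:
Δσ = qBL/((B+z)(L+z)) = 74.5×4.9×4.9/((4.9+5.1)(4.9+5.1)) = 17.887 kPa

Δσ_z ≈ 17.9 kPa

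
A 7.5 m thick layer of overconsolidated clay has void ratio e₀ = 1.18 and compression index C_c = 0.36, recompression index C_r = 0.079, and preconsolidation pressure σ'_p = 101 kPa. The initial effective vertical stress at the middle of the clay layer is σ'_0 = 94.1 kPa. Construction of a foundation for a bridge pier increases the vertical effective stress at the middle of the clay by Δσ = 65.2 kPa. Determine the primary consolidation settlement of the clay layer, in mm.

Final effective stress: σ'_f = 94.1 + 65.2 = 159.3 kPa.
σ'_f = 159.3 > σ'_p = 101 kPa, so the stress path crosses the preconsolidation pressure — recompression up to σ'_p, then virgin compression beyond:
S_c = H/(1+e₀)·[C_r·log₁₀(σ'_p/σ'_0) + C_c·log₁₀(σ'_f/σ'_p)]
    = 7.5/2.18 × [0.079×log₁₀(101/94.1) + 0.36×log₁₀(159.3/101)]
    = 3.4404 × [0.0024278 + 0.071242] = 0.2535 m

S_c ≈ 253 mm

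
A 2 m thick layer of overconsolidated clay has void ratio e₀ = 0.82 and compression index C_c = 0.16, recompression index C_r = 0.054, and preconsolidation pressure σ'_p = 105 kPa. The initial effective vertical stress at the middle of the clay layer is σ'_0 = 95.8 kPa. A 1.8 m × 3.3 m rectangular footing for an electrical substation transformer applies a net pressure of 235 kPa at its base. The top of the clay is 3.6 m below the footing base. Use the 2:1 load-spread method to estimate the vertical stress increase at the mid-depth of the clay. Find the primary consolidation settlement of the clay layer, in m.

S_c ≈ 0.0147 m

Mid-depth of clay below the footing base: z = 3.6 + 2/2 = 4.6 m.
Stress increase at mid-clay by the 2:1 spreading method:
Δσ = qBL/((B+z)(L+z)) = 235×1.8×3.3/((1.8+4.6)(3.3+4.6)) = 27.609 kPa
Final effective stress: σ'_f = 95.8 + 27.609 = 123.41 kPa.
σ'_f = 123.41 > σ'_p = 105 kPa, so the stress path crosses the preconsolidation pressure — recompression up to σ'_p, then virgin compression beyond:
S_c = H/(1+e₀)·[C_r·log₁₀(σ'_p/σ'_0) + C_c·log₁₀(σ'_f/σ'_p)]
    = 2/1.82 × [0.054×log₁₀(105/95.8) + 0.16×log₁₀(123.41/105)]
    = 1.0989 × [0.0021505 + 0.011226] = 0.0147 m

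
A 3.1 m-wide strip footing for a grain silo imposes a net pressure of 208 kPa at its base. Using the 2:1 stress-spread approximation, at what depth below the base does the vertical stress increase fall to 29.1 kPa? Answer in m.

2:1 spreading — at depth z the loaded area has grown by z in each plan dimension:
qB/(B+z) = Δσ_z ⇒ z = qB/Δσ_z − B = 208×3.1/29.1 − 3.1 = 19.06 m

z ≈ 19.1 m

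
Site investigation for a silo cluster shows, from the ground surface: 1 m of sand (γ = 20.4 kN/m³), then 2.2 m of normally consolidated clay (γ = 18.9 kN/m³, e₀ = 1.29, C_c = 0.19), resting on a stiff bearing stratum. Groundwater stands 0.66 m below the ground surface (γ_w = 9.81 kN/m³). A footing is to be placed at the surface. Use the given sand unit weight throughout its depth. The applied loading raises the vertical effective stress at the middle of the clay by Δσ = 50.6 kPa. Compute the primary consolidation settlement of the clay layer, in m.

S_c ≈ 0.0836 m

Mid-depth of clay below the ground surface: z = 1 + 2.2/2 = 2.1 m.
Total vertical stress at mid-clay: σ_v = 20.4×1 + 18.9×1.1 = 41.19 kPa.
Pore pressure: u = 9.81×(2.1 − 0.66) = 14.126 kPa.
Initial effective stress: σ'_0 = σ_v − u = 41.19 − 14.126 = 27.064 kPa.
Final effective stress: σ'_f = σ'_0 + Δσ = 27.064 + 50.6 = 77.664 kPa.
Normally consolidated clay, so the full stress increment lies on the virgin compression line:
S_c = C_c·H/(1+e₀)·log₁₀(σ'_f/σ'_0) = 0.19×2.2/(1+1.29)×log₁₀(77.664/27.064)
    = 0.18253 × 0.45783 = 0.08357 m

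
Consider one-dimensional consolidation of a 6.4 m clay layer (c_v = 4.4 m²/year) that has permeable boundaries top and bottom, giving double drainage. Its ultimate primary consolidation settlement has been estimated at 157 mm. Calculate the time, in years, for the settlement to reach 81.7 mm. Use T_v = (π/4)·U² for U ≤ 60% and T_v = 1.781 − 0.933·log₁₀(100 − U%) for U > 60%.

Drainage path length: H_d = H/2 = 3.2 m (double drainage).
U = S(t)/S_ult = 81.7/157 = 0.5204.
U ≤ 60%: T_v = (π/4)·U² = (π/4)×0.52038² = 0.21268.
t = T_v·H_d²/c_v = 0.21268×3.2²/4.4 = 0.495 years.

t ≈ 0.495 years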